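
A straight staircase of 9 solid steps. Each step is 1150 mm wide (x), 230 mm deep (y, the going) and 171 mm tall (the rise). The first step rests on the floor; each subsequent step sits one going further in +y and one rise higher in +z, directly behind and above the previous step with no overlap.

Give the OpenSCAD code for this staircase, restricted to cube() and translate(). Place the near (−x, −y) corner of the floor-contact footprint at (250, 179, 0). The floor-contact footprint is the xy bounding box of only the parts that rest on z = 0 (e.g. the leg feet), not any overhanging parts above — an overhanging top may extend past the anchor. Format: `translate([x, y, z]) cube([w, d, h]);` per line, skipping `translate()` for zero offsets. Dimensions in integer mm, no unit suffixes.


translate([250, 179, 0]) cube([1150, 230, 171]);
translate([250, 409, 171]) cube([1150, 230, 171]);
translate([250, 639, 342]) cube([1150, 230, 171]);
translate([250, 869, 513]) cube([1150, 230, 171]);
translate([250, 1099, 684]) cube([1150, 230, 171]);
translate([250, 1329, 855]) cube([1150, 230, 171]);
translate([250, 1559, 1026]) cube([1150, 230, 171]);
translate([250, 1789, 1197]) cube([1150, 230, 171]);
translate([250, 2019, 1368]) cube([1150, 230, 171]);


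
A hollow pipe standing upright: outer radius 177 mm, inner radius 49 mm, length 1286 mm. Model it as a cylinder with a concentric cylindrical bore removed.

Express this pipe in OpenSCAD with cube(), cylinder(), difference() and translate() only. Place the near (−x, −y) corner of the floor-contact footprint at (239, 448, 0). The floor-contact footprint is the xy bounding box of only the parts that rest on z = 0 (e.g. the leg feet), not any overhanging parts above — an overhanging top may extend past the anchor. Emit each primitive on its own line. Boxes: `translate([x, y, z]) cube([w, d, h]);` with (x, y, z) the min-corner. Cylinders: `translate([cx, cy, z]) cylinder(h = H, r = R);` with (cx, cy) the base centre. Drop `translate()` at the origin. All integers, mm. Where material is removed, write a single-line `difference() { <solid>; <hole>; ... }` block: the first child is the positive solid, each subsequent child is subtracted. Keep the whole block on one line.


difference() { translate([416, 625, 0]) cylinder(h = 1286, r = 177); translate([416, 625, 0]) cylinder(h = 1286, r = 49); }


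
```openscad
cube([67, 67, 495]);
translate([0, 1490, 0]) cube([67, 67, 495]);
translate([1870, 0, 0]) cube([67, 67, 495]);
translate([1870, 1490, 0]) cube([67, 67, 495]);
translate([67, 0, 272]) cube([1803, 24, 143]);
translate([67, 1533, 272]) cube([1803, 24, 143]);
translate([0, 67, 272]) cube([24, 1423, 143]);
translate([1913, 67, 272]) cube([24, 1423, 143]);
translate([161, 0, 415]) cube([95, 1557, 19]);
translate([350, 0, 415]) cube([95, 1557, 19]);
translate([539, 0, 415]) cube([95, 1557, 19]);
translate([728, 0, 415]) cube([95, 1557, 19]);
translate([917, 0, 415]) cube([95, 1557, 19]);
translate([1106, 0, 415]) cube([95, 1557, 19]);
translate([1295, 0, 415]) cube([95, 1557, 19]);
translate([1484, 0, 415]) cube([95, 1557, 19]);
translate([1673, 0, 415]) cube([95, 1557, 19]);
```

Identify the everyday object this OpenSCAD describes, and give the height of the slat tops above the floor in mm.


A bed frame. The slat-top height is 434 mm.

Four posts, four rails, and a row of slats — a bed frame. Slats sit on the rails at z = 272 + 143 = 415; with slat thickness 19, the top is 434 mm.


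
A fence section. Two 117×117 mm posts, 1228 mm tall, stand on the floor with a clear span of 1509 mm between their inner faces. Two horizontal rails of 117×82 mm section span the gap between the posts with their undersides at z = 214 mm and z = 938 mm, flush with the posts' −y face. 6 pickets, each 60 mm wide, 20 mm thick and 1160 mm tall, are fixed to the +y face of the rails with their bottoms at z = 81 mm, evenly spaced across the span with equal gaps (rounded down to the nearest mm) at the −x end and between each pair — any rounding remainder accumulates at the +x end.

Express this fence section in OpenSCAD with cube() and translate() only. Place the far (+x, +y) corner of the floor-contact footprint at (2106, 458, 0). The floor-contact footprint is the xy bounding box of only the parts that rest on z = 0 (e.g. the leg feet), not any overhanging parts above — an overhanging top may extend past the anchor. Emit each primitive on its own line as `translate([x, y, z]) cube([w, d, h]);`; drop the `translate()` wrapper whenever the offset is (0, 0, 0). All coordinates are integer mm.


translate([363, 341, 0]) cube([117, 117, 1228]);
translate([1989, 341, 0]) cube([117, 117, 1228]);
translate([480, 341, 214]) cube([1509, 117, 82]);
translate([480, 341, 938]) cube([1509, 117, 82]);
translate([644, 458, 81]) cube([60, 20, 1160]);
translate([868, 458, 81]) cube([60, 20, 1160]);
translate([1092, 458, 81]) cube([60, 20, 1160]);
translate([1316, 458, 81]) cube([60, 20, 1160]);
translate([1540, 458, 81]) cube([60, 20, 1160]);
translate([1764, 458, 81]) cube([60, 20, 1160]);


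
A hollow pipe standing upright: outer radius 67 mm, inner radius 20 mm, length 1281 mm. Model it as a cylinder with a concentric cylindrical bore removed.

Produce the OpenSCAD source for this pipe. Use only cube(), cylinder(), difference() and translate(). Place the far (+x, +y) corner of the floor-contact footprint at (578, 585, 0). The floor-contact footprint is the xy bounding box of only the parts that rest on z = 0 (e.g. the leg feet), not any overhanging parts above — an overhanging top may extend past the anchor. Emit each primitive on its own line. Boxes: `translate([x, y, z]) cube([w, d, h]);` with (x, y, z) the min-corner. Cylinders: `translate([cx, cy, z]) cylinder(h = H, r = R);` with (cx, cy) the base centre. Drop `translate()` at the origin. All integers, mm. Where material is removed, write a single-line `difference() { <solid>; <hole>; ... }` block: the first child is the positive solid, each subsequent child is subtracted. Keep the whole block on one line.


difference() { translate([511, 518, 0]) cylinder(h = 1281, r = 67); translate([511, 518, 0]) cylinder(h = 1281, r = 20); }


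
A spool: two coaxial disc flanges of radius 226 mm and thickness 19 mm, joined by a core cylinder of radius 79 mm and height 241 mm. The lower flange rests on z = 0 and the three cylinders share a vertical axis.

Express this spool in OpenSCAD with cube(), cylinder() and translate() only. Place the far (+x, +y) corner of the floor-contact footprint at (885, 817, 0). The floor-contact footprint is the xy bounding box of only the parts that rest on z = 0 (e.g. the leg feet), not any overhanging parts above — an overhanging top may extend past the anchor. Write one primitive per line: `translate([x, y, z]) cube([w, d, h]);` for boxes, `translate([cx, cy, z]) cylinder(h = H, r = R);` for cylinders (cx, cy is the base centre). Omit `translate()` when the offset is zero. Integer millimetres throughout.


translate([659, 591, 0]) cylinder(h = 19, r = 226);
translate([659, 591, 19]) cylinder(h = 241, r = 79);
translate([659, 591, 260]) cylinder(h = 19, r = 226);


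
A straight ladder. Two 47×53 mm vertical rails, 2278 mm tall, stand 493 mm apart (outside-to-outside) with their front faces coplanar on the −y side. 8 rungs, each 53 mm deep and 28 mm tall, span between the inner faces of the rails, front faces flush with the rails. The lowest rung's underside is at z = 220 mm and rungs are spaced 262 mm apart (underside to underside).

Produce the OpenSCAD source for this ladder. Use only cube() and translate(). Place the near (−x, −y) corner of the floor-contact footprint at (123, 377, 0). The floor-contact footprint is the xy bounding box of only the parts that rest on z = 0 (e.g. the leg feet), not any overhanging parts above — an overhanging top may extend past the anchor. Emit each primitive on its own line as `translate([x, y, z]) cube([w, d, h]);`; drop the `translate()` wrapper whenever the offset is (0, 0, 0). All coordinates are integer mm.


// rung span = 493 - 2*47 = 399
// rung[k] z = 220 + k*262
translate([123, 377, 0]) cube([47, 53, 2278]);
translate([569, 377, 0]) cube([47, 53, 2278]);
translate([170, 377, 220]) cube([399, 53, 28]);
translate([170, 377, 482]) cube([399, 53, 28]);
translate([170, 377, 744]) cube([399, 53, 28]);
translate([170, 377, 1006]) cube([399, 53, 28]);
translate([170, 377, 1268]) cube([399, 53, 28]);
translate([170, 377, 1530]) cube([399, 53, 28]);
translate([170, 377, 1792]) cube([399, 53, 28]);
translate([170, 377, 2054]) cube([399, 53, 28]);


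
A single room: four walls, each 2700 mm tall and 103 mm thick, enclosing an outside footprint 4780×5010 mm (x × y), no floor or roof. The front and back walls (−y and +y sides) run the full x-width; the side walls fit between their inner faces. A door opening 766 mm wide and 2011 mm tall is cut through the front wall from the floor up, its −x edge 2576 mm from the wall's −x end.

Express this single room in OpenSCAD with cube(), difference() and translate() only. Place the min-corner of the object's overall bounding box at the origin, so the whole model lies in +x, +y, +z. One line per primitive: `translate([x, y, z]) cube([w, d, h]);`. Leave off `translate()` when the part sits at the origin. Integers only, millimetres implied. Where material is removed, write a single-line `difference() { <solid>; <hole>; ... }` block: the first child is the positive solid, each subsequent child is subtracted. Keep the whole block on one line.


difference() { cube([4780, 103, 2700]); translate([2576, 0, 0]) cube([766, 103, 2011]); }
translate([0, 4907, 0]) cube([4780, 103, 2700]);
translate([0, 103, 0]) cube([103, 4804, 2700]);
translate([4677, 103, 0]) cube([103, 4804, 2700]);


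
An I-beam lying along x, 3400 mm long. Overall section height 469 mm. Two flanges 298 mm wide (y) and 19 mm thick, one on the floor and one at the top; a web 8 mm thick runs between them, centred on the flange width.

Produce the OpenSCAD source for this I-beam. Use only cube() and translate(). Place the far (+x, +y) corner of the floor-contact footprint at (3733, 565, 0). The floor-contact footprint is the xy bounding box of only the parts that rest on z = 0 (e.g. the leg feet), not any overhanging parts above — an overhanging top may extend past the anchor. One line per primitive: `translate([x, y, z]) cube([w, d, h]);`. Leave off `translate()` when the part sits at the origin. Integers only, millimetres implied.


translate([333, 267, 0]) cube([3400, 298, 19]);
translate([333, 412, 19]) cube([3400, 8, 431]);
translate([333, 267, 450]) cube([3400, 298, 19]);


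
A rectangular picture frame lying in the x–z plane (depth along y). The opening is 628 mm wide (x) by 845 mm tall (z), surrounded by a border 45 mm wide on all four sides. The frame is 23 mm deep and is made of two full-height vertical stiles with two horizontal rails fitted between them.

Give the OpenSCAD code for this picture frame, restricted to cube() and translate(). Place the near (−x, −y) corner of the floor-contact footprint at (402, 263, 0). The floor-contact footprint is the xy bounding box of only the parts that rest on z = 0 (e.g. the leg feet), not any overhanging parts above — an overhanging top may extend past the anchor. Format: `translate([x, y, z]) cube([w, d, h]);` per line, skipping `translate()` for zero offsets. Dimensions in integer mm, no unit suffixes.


translate([402, 263, 0]) cube([45, 23, 935]);
translate([1075, 263, 0]) cube([45, 23, 935]);
translate([447, 263, 0]) cube([628, 23, 45]);
translate([447, 263, 890]) cube([628, 23, 45]);


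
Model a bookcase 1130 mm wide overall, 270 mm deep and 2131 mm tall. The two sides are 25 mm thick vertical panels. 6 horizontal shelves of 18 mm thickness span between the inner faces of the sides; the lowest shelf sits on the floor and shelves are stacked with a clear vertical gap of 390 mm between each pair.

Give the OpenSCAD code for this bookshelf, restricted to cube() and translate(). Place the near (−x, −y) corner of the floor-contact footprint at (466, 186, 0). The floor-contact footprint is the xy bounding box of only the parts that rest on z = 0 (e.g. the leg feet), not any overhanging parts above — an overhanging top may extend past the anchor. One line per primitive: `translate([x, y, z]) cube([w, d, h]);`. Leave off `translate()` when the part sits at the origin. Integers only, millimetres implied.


translate([466, 186, 0]) cube([25, 270, 2131]);
translate([1571, 186, 0]) cube([25, 270, 2131]);
translate([491, 186, 0]) cube([1080, 270, 18]);
translate([491, 186, 408]) cube([1080, 270, 18]);
translate([491, 186, 816]) cube([1080, 270, 18]);
translate([491, 186, 1224]) cube([1080, 270, 18]);
translate([491, 186, 1632]) cube([1080, 270, 18]);
translate([491, 186, 2040]) cube([1080, 270, 18]);


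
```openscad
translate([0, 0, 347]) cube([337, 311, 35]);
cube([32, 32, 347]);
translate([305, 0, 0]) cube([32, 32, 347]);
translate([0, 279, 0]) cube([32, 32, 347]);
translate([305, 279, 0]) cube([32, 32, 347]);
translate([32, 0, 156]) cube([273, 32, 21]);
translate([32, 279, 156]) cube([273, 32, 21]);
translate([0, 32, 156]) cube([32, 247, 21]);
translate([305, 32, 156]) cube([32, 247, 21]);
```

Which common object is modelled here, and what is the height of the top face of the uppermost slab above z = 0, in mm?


A stool. The seat height is 382 mm.

A 337×311×35 slab at z = 347 on four corner posts — a stool. The seat top is 347 + 35 = 382 mm.


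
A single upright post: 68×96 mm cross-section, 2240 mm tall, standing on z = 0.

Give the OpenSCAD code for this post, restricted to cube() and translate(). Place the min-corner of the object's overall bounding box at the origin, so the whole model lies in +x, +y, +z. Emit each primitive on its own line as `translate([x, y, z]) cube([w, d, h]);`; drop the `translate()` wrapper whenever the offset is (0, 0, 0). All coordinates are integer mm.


cube([68, 96, 2240]);


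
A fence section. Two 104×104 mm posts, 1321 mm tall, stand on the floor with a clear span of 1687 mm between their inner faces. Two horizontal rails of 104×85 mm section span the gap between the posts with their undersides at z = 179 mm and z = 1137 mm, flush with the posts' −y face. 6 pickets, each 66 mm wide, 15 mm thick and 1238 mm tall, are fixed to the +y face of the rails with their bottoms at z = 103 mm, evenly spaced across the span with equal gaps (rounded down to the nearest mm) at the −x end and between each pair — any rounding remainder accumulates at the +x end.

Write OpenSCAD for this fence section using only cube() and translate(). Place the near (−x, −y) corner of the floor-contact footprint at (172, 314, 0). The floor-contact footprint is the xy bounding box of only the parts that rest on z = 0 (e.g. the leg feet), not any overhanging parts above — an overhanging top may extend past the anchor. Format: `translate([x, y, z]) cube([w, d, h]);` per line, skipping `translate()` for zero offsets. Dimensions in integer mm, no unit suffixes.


translate([172, 314, 0]) cube([104, 104, 1321]);
translate([1963, 314, 0]) cube([104, 104, 1321]);
translate([276, 314, 179]) cube([1687, 104, 85]);
translate([276, 314, 1137]) cube([1687, 104, 85]);
translate([460, 418, 103]) cube([66, 15, 1238]);
translate([710, 418, 103]) cube([66, 15, 1238]);
translate([960, 418, 103]) cube([66, 15, 1238]);
translate([1210, 418, 103]) cube([66, 15, 1238]);
translate([1460, 418, 103]) cube([66, 15, 1238]);
translate([1710, 418, 103]) cube([66, 15, 1238]);


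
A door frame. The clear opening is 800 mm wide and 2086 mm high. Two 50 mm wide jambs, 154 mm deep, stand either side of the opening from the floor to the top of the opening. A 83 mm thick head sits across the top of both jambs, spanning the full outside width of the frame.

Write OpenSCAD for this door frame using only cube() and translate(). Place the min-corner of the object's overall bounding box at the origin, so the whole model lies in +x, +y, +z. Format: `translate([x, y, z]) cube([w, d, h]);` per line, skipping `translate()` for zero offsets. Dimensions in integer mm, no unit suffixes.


cube([50, 154, 2086]);
translate([850, 0, 0]) cube([50, 154, 2086]);
translate([0, 0, 2086]) cube([900, 154, 83]);


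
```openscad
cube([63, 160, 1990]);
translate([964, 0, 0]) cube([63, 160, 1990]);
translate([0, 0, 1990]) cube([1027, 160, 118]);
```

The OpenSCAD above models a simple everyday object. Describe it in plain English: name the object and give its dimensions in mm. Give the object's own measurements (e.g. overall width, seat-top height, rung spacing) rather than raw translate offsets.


A door frame. The clear opening is 901 mm wide and 1990 mm high. Two 63 mm wide jambs, 160 mm deep, stand either side of the opening from the floor to the top of the opening. A 118 mm thick head sits across the top of both jambs, spanning the full outside width of the frame.


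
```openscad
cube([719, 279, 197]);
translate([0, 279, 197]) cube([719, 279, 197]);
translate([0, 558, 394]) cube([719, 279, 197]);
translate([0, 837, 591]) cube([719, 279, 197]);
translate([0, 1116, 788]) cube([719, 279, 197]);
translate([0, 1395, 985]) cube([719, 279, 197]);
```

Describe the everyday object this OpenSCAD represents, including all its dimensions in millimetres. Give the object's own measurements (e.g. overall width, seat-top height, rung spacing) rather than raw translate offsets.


A straight staircase of 6 solid steps. Each step is 719 mm wide (x), 279 mm deep (y, the going) and 197 mm tall (the rise). The first step rests on the floor; each subsequent step sits one going further in +y and one rise higher in +z, directly behind and above the previous step with no overlap.


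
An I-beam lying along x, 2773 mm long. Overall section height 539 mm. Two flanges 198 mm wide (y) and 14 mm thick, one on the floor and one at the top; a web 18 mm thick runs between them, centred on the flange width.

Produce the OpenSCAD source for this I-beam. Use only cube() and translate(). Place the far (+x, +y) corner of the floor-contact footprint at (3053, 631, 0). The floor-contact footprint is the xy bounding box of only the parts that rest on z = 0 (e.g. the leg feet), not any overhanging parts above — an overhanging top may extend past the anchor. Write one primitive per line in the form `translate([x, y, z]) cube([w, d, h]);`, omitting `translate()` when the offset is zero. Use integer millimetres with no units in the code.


translate([280, 433, 0]) cube([2773, 198, 14]);
translate([280, 523, 14]) cube([2773, 18, 511]);
translate([280, 433, 525]) cube([2773, 198, 14]);


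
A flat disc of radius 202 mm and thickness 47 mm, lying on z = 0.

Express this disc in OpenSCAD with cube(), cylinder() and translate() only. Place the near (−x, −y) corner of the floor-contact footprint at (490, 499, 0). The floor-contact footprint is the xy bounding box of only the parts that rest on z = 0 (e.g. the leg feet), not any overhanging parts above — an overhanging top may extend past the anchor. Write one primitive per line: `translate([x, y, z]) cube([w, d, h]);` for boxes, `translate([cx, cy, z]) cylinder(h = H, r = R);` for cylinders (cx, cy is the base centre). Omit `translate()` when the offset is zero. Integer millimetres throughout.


translate([692, 701, 0]) cylinder(h = 47, r = 202);


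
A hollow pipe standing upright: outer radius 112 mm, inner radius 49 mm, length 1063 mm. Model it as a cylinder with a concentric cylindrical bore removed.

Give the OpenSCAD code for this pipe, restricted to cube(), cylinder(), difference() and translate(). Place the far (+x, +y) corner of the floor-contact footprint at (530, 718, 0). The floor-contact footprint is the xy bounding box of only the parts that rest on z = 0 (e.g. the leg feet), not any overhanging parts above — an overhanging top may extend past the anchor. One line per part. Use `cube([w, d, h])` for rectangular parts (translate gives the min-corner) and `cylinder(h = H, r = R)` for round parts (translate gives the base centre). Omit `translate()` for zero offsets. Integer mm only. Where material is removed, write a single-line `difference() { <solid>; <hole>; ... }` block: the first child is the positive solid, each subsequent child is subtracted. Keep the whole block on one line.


difference() { translate([418, 606, 0]) cylinder(h = 1063, r = 112); translate([418, 606, 0]) cylinder(h = 1063, r = 49); }


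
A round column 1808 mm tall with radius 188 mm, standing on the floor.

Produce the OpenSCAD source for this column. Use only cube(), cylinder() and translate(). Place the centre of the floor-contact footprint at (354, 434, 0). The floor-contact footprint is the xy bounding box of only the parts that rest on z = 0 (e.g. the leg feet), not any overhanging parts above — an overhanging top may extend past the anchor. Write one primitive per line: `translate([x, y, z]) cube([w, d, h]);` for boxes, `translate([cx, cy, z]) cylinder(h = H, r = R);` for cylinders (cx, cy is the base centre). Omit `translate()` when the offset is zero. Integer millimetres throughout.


translate([354, 434, 0]) cylinder(h = 1808, r = 188);


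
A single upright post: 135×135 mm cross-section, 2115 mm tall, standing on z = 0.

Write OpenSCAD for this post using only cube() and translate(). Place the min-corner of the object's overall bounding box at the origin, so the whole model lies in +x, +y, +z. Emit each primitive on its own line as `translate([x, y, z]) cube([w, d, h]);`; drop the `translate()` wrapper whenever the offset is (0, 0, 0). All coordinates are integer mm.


cube([135, 135, 2115]);


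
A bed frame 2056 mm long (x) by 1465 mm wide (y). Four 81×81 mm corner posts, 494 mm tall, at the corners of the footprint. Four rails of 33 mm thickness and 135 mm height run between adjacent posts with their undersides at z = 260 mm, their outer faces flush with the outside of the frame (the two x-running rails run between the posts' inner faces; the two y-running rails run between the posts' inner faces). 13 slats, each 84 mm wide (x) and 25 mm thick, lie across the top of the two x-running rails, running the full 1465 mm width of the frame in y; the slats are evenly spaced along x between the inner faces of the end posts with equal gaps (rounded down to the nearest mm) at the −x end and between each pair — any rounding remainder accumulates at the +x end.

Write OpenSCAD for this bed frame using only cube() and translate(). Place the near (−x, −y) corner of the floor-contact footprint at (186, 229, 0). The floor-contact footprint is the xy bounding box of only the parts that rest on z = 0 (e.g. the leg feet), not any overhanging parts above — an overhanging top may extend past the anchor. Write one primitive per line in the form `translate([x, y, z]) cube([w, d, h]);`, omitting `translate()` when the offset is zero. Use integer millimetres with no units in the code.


translate([186, 229, 0]) cube([81, 81, 494]);
translate([186, 1613, 0]) cube([81, 81, 494]);
translate([2161, 229, 0]) cube([81, 81, 494]);
translate([2161, 1613, 0]) cube([81, 81, 494]);
translate([267, 229, 260]) cube([1894, 33, 135]);
translate([267, 1661, 260]) cube([1894, 33, 135]);
translate([186, 310, 260]) cube([33, 1303, 135]);
translate([2209, 310, 260]) cube([33, 1303, 135]);
translate([324, 229, 395]) cube([84, 1465, 25]);
translate([465, 229, 395]) cube([84, 1465, 25]);
translate([606, 229, 395]) cube([84, 1465, 25]);
translate([747, 229, 395]) cube([84, 1465, 25]);
translate([888, 229, 395]) cube([84, 1465, 25]);
translate([1029, 229, 395]) cube([84, 1465, 25]);
translate([1170, 229, 395]) cube([84, 1465, 25]);
translate([1311, 229, 395]) cube([84, 1465, 25]);
translate([1452, 229, 395]) cube([84, 1465, 25]);
translate([1593, 229, 395]) cube([84, 1465, 25]);
translate([1734, 229, 395]) cube([84, 1465, 25]);
translate([1875, 229, 395]) cube([84, 1465, 25]);
translate([2016, 229, 395]) cube([84, 1465, 25]);


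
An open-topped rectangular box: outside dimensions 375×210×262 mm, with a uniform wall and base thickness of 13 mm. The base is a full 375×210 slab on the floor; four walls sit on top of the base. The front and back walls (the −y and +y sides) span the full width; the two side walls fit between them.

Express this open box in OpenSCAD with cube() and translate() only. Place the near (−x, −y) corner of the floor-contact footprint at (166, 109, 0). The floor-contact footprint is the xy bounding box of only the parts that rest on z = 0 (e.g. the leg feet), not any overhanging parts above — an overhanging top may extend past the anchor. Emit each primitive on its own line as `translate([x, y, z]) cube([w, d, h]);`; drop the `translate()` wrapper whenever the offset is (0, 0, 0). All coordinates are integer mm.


translate([166, 109, 0]) cube([375, 210, 13]);
translate([166, 109, 13]) cube([375, 13, 249]);
translate([166, 306, 13]) cube([375, 13, 249]);
translate([166, 122, 13]) cube([13, 184, 249]);
translate([528, 122, 13]) cube([13, 184, 249]);


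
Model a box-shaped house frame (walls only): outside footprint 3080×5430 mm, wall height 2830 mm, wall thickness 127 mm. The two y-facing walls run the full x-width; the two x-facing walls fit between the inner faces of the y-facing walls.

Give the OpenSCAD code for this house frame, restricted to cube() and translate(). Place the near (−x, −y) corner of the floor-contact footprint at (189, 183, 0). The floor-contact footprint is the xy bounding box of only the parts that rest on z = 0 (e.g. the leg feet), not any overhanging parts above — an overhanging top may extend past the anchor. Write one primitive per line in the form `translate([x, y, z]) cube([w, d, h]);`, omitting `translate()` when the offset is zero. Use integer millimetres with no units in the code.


translate([189, 183, 0]) cube([3080, 127, 2830]);
translate([189, 5486, 0]) cube([3080, 127, 2830]);
translate([189, 310, 0]) cube([127, 5176, 2830]);
translate([3142, 310, 0]) cube([127, 5176, 2830]);


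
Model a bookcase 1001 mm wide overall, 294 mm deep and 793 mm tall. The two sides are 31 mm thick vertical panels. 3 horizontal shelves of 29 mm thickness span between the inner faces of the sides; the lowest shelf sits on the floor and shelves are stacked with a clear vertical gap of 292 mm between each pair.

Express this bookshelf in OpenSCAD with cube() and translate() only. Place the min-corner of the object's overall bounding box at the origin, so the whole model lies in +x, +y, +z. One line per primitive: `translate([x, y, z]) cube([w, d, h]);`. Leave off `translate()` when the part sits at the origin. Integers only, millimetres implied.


cube([31, 294, 793]);
translate([970, 0, 0]) cube([31, 294, 793]);
translate([31, 0, 0]) cube([939, 294, 29]);
translate([31, 0, 321]) cube([939, 294, 29]);
translate([31, 0, 642]) cube([939, 294, 29]);


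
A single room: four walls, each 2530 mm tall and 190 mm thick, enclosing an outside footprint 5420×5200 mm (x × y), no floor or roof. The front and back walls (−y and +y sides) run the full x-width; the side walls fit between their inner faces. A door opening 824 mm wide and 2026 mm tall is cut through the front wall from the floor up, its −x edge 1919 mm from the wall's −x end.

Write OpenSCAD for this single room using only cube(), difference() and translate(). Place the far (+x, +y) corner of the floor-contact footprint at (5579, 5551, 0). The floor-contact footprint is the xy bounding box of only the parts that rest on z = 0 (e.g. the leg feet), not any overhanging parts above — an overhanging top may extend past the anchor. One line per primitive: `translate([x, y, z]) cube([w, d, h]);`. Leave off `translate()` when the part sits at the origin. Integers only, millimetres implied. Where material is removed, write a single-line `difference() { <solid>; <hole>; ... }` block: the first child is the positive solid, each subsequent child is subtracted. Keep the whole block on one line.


difference() { translate([159, 351, 0]) cube([5420, 190, 2530]); translate([2078, 351, 0]) cube([824, 190, 2026]); }
translate([159, 5361, 0]) cube([5420, 190, 2530]);
translate([159, 541, 0]) cube([190, 4820, 2530]);
translate([5389, 541, 0]) cube([190, 4820, 2530]);


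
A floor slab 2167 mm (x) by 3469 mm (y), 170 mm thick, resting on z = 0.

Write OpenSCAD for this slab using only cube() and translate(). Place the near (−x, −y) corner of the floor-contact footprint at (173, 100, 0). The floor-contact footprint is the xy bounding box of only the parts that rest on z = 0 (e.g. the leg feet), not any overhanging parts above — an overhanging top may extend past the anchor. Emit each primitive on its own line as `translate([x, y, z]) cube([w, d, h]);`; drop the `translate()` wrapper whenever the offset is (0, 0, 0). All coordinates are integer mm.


translate([173, 100, 0]) cube([2167, 3469, 170]);


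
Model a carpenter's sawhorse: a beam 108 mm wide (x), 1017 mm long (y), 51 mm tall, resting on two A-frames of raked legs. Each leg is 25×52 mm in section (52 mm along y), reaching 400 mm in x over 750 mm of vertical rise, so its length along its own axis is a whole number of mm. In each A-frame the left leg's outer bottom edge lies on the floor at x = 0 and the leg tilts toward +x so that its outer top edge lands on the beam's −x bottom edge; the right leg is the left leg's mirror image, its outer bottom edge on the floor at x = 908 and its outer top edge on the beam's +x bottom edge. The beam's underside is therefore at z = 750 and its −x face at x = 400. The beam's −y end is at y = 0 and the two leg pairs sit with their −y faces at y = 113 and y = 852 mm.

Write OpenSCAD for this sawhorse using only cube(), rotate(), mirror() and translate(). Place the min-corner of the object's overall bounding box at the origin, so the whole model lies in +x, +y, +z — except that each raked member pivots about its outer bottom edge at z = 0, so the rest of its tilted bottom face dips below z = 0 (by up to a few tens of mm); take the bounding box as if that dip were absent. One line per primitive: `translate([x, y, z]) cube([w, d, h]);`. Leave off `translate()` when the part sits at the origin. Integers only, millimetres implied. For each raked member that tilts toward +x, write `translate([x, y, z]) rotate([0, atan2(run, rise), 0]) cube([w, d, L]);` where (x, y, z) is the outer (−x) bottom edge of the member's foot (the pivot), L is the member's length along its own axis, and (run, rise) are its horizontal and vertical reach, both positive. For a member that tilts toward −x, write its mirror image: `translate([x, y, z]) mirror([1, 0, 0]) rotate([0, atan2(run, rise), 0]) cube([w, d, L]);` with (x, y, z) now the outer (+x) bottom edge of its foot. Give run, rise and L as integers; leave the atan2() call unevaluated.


translate([400, 0, 750]) cube([108, 1017, 51]);
translate([0, 113, 0]) rotate([0, atan2(400, 750), 0]) cube([25, 52, 850]);
translate([908, 113, 0]) mirror([1, 0, 0]) rotate([0, atan2(400, 750), 0]) cube([25, 52, 850]);
translate([0, 852, 0]) rotate([0, atan2(400, 750), 0]) cube([25, 52, 850]);
translate([908, 852, 0]) mirror([1, 0, 0]) rotate([0, atan2(400, 750), 0]) cube([25, 52, 850]);


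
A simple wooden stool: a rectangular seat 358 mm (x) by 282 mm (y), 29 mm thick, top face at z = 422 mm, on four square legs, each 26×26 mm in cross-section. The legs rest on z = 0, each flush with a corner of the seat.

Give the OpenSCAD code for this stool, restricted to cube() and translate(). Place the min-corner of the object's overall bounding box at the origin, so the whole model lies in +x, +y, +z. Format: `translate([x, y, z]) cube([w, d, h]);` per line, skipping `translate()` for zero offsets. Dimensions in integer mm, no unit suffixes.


translate([0, 0, 393]) cube([358, 282, 29]);
cube([26, 26, 393]);
translate([332, 0, 0]) cube([26, 26, 393]);
translate([0, 256, 0]) cube([26, 26, 393]);
translate([332, 256, 0]) cube([26, 26, 393]);


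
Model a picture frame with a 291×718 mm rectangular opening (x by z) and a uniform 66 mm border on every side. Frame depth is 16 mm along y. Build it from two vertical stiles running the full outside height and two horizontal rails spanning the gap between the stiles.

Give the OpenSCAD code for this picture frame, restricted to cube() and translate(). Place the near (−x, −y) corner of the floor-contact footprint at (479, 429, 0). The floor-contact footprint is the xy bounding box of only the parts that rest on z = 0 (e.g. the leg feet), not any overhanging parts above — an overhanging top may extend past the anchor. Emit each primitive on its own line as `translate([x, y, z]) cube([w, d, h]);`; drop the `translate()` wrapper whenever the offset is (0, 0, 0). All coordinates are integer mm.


translate([479, 429, 0]) cube([66, 16, 850]);
translate([836, 429, 0]) cube([66, 16, 850]);
translate([545, 429, 0]) cube([291, 16, 66]);
translate([545, 429, 784]) cube([291, 16, 66]);


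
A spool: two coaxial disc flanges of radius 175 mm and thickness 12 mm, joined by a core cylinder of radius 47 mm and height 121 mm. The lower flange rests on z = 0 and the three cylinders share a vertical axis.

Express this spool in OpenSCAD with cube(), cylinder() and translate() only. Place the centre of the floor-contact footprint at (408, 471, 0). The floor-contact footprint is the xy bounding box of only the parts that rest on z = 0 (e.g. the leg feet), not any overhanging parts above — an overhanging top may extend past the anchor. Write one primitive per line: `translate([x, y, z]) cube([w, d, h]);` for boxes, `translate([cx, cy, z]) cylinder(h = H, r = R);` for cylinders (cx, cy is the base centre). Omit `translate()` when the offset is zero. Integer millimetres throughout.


translate([408, 471, 0]) cylinder(h = 12, r = 175);
translate([408, 471, 12]) cylinder(h = 121, r = 47);
translate([408, 471, 133]) cylinder(h = 12, r = 175);


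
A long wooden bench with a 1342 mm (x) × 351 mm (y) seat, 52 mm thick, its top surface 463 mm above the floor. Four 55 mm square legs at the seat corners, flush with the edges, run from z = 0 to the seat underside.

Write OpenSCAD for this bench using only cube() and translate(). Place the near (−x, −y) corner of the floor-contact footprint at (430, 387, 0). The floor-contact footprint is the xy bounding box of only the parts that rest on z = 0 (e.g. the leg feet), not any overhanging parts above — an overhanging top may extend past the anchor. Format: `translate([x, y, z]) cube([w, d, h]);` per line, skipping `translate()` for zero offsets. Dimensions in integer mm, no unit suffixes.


// leg_h = 463 − 52 = 411
translate([430, 387, 411]) cube([1342, 351, 52]);
translate([430, 387, 0]) cube([55, 55, 411]);
translate([430, 683, 0]) cube([55, 55, 411]);
translate([1717, 387, 0]) cube([55, 55, 411]);
translate([1717, 683, 0]) cube([55, 55, 411]);


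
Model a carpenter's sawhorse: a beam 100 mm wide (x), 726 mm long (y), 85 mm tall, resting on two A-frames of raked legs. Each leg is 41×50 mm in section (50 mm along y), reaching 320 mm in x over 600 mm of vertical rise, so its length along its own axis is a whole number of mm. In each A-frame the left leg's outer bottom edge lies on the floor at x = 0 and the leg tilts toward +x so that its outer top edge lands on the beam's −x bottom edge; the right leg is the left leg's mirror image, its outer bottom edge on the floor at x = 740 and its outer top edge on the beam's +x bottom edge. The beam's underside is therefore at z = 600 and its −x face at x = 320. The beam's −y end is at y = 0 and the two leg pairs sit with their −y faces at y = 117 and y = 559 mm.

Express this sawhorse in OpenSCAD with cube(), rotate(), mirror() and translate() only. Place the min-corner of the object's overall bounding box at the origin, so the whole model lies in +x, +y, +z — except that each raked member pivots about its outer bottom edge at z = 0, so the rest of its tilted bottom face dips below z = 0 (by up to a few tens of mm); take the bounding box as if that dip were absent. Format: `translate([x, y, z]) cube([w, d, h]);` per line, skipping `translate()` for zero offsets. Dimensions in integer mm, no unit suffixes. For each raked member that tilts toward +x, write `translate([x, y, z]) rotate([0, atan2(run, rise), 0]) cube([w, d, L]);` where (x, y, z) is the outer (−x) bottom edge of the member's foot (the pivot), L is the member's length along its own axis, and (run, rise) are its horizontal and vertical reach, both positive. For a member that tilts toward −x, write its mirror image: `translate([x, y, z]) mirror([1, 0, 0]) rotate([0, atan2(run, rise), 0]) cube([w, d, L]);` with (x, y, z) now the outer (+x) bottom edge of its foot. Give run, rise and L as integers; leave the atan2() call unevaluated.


translate([320, 0, 600]) cube([100, 726, 85]);
translate([0, 117, 0]) rotate([0, atan2(320, 600), 0]) cube([41, 50, 680]);
translate([740, 117, 0]) mirror([1, 0, 0]) rotate([0, atan2(320, 600), 0]) cube([41, 50, 680]);
translate([0, 559, 0]) rotate([0, atan2(320, 600), 0]) cube([41, 50, 680]);
translate([740, 559, 0]) mirror([1, 0, 0]) rotate([0, atan2(320, 600), 0]) cube([41, 50, 680]);


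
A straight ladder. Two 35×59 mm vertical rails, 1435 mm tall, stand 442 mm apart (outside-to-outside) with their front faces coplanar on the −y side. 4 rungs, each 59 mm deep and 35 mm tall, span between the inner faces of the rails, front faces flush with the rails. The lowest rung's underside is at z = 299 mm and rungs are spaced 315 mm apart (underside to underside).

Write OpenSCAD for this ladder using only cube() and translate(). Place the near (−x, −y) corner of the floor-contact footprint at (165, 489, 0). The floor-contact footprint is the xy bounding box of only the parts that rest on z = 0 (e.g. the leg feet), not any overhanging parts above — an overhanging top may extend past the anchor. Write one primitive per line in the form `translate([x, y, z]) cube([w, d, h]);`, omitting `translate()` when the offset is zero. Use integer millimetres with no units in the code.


translate([165, 489, 0]) cube([35, 59, 1435]);
translate([572, 489, 0]) cube([35, 59, 1435]);
translate([200, 489, 299]) cube([372, 59, 35]);
translate([200, 489, 614]) cube([372, 59, 35]);
translate([200, 489, 929]) cube([372, 59, 35]);
translate([200, 489, 1244]) cube([372, 59, 35]);


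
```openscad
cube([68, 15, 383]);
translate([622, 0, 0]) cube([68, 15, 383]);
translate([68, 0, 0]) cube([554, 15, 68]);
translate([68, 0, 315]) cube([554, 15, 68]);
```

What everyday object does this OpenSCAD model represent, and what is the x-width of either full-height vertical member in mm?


A picture frame. The border width is 68 mm.

Four thin pieces enclosing a rectangular opening — a picture frame. The two full-height stiles are 383 mm tall; the top rail sits at z = 315 and is 68 mm tall, so the border above the opening is 383 − 315 = 68 mm, matching the stile x-width.


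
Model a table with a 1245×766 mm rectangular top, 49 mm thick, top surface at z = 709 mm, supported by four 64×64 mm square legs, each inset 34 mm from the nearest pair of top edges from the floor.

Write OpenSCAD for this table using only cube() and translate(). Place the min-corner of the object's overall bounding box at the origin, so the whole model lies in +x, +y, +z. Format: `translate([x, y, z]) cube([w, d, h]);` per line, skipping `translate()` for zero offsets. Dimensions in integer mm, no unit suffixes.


translate([0, 0, 660]) cube([1245, 766, 49]);
translate([34, 34, 0]) cube([64, 64, 660]);
translate([1147, 34, 0]) cube([64, 64, 660]);
translate([34, 668, 0]) cube([64, 64, 660]);
translate([1147, 668, 0]) cube([64, 64, 660]);


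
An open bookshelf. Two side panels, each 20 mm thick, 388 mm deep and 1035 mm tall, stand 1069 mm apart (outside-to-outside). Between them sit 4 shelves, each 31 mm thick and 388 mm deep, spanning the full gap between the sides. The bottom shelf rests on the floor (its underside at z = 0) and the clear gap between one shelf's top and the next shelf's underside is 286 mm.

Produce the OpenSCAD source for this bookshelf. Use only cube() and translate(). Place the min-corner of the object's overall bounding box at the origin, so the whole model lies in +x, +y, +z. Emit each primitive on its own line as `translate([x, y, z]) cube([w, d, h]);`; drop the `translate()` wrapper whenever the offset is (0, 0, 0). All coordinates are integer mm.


cube([20, 388, 1035]);
translate([1049, 0, 0]) cube([20, 388, 1035]);
translate([20, 0, 0]) cube([1029, 388, 31]);
translate([20, 0, 317]) cube([1029, 388, 31]);
translate([20, 0, 634]) cube([1029, 388, 31]);
translate([20, 0, 951]) cube([1029, 388, 31]);
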